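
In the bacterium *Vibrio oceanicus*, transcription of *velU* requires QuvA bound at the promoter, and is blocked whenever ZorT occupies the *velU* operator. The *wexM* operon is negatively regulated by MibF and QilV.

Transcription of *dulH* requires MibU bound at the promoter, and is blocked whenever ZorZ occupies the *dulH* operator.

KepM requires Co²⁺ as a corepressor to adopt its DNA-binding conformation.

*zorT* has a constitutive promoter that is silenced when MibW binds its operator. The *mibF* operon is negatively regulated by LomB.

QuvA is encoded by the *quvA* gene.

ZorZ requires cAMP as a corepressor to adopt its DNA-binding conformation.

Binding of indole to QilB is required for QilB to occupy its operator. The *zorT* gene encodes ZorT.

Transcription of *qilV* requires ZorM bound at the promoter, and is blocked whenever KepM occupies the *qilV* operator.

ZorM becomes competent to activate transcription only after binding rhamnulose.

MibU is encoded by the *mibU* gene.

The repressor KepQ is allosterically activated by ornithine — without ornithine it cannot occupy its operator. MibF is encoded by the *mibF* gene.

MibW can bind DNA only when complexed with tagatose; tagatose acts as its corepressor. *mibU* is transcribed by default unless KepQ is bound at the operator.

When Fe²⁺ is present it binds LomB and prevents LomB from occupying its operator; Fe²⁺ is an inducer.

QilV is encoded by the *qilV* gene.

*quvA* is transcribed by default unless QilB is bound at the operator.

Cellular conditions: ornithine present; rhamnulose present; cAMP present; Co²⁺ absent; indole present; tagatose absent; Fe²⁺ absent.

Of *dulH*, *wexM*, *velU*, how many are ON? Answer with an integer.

Ornithine is present, so KepQ is active.
With repressor KepQ bound, *mibU* is not transcribed.
So MibU is not produced.
cAMP is present, so ZorZ is active.
With repressor ZorZ bound, *dulH* is not transcribed.
→ *dulH* is OFF.
Fe²⁺ is absent, so LomB is active.
With repressor LomB bound, *mibF* is not transcribed.
So MibF is not produced.
Co²⁺ is absent, so KepM is inactive.
Rhamnulose is present, so ZorM is active.
No repressor is bound and ZorM is active, so *qilV* is transcribed.
So QilV is produced and active.
With repressor QilV bound, *wexM* is not transcribed.
→ *wexM* is OFF.
Tagatose is absent, so MibW is inactive.
With no repressor bound, *zorT* is transcribed.
So ZorT is produced and active.
Indole is present, so QilB is active.
With repressor QilB bound, *quvA* is not transcribed.
So QuvA is not produced.
With repressor ZorT bound, *velU* is not transcribed.
→ *velU* is OFF.
0 of the 3 genes are transcribed.

0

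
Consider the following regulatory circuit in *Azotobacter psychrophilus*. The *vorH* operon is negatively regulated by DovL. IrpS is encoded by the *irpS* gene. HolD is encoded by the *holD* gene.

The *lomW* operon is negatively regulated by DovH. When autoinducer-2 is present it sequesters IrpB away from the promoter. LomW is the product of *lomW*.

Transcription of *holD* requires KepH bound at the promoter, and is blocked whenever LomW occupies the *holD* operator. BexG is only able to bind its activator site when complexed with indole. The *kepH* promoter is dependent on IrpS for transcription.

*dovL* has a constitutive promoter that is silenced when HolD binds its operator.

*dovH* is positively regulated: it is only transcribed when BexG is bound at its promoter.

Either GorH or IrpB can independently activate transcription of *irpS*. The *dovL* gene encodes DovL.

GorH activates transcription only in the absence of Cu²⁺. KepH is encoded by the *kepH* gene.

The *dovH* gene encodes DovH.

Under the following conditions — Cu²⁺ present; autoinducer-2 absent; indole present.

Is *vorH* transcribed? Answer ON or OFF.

ON

Indole is present, so BexG is active.
No repressor is bound and BexG is active, so *dovH* is transcribed.
So DovH is produced and active.
With repressor DovH bound, *lomW* is not transcribed.
So LomW is not produced.
Cu²⁺ is present, so GorH is inactive.
Autoinducer-2 is absent, so IrpB is active.
Activator IrpB is present, so *irpS* is transcribed.
So IrpS is produced and active.
No repressor is bound and IrpS is active, so *kepH* is transcribed.
So KepH is produced and active.
No repressor is bound and KepH is active, so *holD* is transcribed.
So HolD is produced and active.
With repressor HolD bound, *dovL* is not transcribed.
So DovL is not produced.
With no repressor bound, *vorH* is transcribed.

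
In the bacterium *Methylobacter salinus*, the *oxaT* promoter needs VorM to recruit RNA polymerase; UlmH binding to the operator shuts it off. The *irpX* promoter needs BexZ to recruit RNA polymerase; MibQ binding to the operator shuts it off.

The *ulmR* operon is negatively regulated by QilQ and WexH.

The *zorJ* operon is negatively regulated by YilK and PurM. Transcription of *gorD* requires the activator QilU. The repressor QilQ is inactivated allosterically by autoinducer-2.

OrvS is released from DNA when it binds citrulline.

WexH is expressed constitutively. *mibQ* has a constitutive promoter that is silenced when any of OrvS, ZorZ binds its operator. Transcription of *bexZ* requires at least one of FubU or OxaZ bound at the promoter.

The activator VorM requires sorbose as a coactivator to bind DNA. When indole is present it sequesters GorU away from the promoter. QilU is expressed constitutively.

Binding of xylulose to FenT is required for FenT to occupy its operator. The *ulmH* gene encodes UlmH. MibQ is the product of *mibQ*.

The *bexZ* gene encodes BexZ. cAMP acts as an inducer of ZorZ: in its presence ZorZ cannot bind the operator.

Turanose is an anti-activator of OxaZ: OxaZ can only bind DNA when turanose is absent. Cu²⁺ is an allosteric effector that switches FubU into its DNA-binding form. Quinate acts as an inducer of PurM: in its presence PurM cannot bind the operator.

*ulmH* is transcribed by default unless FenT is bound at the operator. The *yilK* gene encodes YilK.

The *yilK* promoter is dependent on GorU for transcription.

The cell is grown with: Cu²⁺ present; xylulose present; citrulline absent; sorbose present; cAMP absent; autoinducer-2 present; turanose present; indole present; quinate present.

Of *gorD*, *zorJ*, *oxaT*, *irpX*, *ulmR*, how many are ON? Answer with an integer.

QilU is produced constitutively and is active.
No repressor is bound and QilU is active, so *gorD* is transcribed.
→ *gorD* is ON.
Indole is present, so GorU is inactive.
Required activator GorU is absent, so *yilK* is not transcribed.
So YilK is not produced.
Quinate is present, so PurM is inactive.
With no repressor bound, *zorJ* is transcribed.
→ *zorJ* is ON.
Xylulose is present, so FenT is active.
With repressor FenT bound, *ulmH* is not transcribed.
So UlmH is not produced.
Sorbose is present, so VorM is active.
No repressor is bound and VorM is active, so *oxaT* is transcribed.
→ *oxaT* is ON.
Citrulline is absent, so OrvS is active.
cAMP is absent, so ZorZ is active.
With repressor OrvS bound, *mibQ* is not transcribed.
So MibQ is not produced.
Cu²⁺ is present, so FubU is active.
Turanose is present, so OxaZ is inactive.
Activator FubU is present, so *bexZ* is transcribed.
So BexZ is produced and active.
No repressor is bound and BexZ is active, so *irpX* is transcribed.
→ *irpX* is ON.
Autoinducer-2 is present, so QilQ is inactive.
WexH is produced constitutively and is active.
With repressor WexH bound, *ulmR* is not transcribed.
→ *ulmR* is OFF.
4 of the 5 genes are transcribed.

4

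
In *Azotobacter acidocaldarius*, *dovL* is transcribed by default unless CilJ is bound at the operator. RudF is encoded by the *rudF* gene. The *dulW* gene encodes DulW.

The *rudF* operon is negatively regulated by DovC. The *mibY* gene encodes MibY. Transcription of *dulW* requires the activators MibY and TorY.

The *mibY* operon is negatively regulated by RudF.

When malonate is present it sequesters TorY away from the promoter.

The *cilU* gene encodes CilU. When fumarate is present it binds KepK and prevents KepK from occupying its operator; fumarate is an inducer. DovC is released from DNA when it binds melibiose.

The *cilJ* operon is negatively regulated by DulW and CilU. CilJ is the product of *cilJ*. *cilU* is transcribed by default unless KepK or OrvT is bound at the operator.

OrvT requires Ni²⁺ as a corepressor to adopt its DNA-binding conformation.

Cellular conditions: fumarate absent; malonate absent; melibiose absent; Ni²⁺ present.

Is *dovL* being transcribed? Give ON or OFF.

Melibiose is absent, so DovC is active.
With repressor DovC bound, *rudF* is not transcribed.
So RudF is not produced.
With no repressor bound, *mibY* is transcribed.
So MibY is produced and active.
Malonate is absent, so TorY is active.
No repressor is bound and MibY and TorY are active, so *dulW* is transcribed.
So DulW is produced and active.
Fumarate is absent, so KepK is active.
Ni²⁺ is present, so OrvT is active.
With repressor KepK bound, *cilU* is not transcribed.
So CilU is not produced.
With repressor DulW bound, *cilJ* is not transcribed.
So CilJ is not produced.
With no repressor bound, *dovL* is transcribed.

ON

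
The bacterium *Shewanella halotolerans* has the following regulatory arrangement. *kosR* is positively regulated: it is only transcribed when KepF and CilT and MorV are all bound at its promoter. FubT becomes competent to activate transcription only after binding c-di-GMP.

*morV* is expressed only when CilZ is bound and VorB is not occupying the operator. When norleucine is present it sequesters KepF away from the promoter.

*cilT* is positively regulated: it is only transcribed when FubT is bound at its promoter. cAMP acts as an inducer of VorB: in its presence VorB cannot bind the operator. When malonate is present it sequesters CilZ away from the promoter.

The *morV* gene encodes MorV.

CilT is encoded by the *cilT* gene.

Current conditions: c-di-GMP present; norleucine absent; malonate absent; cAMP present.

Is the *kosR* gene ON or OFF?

Norleucine is absent, so KepF is active.
c-di-GMP is present, so FubT is active.
No repressor is bound and FubT is active, so *cilT* is transcribed.
So CilT is produced and active.
cAMP is present, so VorB is inactive.
Malonate is absent, so CilZ is active.
No repressor is bound and CilZ is active, so *morV* is transcribed.
So MorV is produced and active.
No repressor is bound and KepF and CilT and MorV are active, so *kosR* is transcribed.

ON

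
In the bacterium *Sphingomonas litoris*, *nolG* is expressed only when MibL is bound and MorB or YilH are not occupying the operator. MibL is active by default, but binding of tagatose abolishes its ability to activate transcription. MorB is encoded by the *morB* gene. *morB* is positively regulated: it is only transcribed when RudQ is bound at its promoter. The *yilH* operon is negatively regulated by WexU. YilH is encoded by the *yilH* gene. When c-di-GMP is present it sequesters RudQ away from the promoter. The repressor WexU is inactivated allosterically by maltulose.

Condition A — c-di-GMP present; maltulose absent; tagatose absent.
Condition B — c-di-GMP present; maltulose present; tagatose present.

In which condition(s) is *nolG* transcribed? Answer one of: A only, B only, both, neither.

A only

Condition A:
c-di-GMP is present, so RudQ is inactive.
Required activator RudQ is absent, so *morB* is not transcribed.
So MorB is not produced.
Maltulose is absent, so WexU is active.
With repressor WexU bound, *yilH* is not transcribed.
So YilH is not produced.
Tagatose is absent, so MibL is active.
No repressor is bound and MibL is active, so *nolG* is transcribed.
→ *nolG* is ON in A.
Condition B:
c-di-GMP is present, so RudQ is inactive.
Required activator RudQ is absent, so *morB* is not transcribed.
So MorB is not produced.
Maltulose is present, so WexU is inactive.
With no repressor bound, *yilH* is transcribed.
So YilH is produced and active.
Tagatose is present, so MibL is inactive.
With repressor YilH bound, *nolG* is not transcribed.
→ *nolG* is OFF in B.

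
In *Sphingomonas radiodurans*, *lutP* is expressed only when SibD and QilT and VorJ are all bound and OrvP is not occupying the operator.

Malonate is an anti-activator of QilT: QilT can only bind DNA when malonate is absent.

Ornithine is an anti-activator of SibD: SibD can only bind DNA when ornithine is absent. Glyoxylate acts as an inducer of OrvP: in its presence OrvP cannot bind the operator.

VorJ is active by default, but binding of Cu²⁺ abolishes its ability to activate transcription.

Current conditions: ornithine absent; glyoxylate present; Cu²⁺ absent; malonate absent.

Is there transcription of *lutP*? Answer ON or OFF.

ON

Ornithine is absent, so SibD is active.
Glyoxylate is present, so OrvP is inactive.
Malonate is absent, so QilT is active.
Cu²⁺ is absent, so VorJ is active.
No repressor is bound and SibD and QilT and VorJ are active, so *lutP* is transcribed.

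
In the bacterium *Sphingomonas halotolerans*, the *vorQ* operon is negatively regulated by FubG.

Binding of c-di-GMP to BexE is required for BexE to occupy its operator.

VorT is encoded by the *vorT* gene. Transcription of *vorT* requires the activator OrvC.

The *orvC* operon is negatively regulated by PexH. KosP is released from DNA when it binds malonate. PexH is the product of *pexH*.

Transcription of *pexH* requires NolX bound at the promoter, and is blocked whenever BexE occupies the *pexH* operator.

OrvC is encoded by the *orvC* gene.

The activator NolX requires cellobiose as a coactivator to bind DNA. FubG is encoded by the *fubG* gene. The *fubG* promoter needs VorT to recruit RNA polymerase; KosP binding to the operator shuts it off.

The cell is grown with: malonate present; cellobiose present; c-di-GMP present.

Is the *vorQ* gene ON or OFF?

Cellobiose is present, so NolX is active.
c-di-GMP is present, so BexE is active.
With repressor BexE bound, *pexH* is not transcribed.
So PexH is not produced.
With no repressor bound, *orvC* is transcribed.
So OrvC is produced and active.
No repressor is bound and OrvC is active, so *vorT* is transcribed.
So VorT is produced and active.
Malonate is present, so KosP is inactive.
No repressor is bound and VorT is active, so *fubG* is transcribed.
So FubG is produced and active.
With repressor FubG bound, *vorQ* is not transcribed.

OFF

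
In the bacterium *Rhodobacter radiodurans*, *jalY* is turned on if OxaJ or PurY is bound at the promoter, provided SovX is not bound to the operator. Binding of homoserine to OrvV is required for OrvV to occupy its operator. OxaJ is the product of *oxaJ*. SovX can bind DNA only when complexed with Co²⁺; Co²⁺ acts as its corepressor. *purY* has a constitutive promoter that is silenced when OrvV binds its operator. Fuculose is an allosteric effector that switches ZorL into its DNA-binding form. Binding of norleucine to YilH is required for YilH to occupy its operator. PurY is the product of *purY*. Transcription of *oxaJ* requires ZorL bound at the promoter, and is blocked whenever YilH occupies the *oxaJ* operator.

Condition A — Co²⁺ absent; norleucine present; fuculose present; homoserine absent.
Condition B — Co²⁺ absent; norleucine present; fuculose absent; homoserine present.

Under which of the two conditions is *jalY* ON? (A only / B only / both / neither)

Condition A:
Co²⁺ is absent, so SovX is inactive.
Norleucine is present, so YilH is active.
Fuculose is present, so ZorL is active.
With repressor YilH bound, *oxaJ* is not transcribed.
So OxaJ is not produced.
Homoserine is absent, so OrvV is inactive.
With no repressor bound, *purY* is transcribed.
So PurY is produced and active.
Activator PurY is present, so *jalY* is transcribed.
→ *jalY* is ON in A.
Condition B:
Co²⁺ is absent, so SovX is inactive.
Norleucine is present, so YilH is active.
Fuculose is absent, so ZorL is inactive.
With repressor YilH bound, *oxaJ* is not transcribed.
So OxaJ is not produced.
Homoserine is present, so OrvV is active.
With repressor OrvV bound, *purY* is not transcribed.
So PurY is not produced.
No activator is available at the *jalY* promoter, so *jalY* is not transcribed.
→ *jalY* is OFF in B.

A only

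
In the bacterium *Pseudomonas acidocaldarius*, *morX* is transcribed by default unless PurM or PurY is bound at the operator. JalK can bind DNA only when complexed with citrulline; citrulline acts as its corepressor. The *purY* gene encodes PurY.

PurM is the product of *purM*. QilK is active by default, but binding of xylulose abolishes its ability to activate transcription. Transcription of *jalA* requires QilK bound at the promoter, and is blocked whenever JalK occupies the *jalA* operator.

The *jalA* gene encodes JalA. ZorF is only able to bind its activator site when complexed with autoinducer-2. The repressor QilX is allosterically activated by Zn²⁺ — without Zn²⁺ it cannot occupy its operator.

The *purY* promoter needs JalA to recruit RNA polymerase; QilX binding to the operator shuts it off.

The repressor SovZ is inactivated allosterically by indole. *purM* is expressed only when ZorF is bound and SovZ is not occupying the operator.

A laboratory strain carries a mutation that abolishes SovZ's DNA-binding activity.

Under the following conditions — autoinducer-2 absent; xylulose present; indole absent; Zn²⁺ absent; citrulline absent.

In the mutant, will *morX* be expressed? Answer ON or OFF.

ON

Autoinducer-2 is absent, so ZorF is inactive.
SovZ is non-functional in this strain, so it has no effect.
Required activator ZorF is absent, so *purM* is not transcribed.
So PurM is not produced.
Citrulline is absent, so JalK is inactive.
Xylulose is present, so QilK is inactive.
Required activator QilK is absent, so *jalA* is not transcribed.
So JalA is not produced.
Zn²⁺ is absent, so QilX is inactive.
Required activator JalA is absent, so *purY* is not transcribed.
So PurY is not produced.
With no repressor bound, *morX* is transcribed.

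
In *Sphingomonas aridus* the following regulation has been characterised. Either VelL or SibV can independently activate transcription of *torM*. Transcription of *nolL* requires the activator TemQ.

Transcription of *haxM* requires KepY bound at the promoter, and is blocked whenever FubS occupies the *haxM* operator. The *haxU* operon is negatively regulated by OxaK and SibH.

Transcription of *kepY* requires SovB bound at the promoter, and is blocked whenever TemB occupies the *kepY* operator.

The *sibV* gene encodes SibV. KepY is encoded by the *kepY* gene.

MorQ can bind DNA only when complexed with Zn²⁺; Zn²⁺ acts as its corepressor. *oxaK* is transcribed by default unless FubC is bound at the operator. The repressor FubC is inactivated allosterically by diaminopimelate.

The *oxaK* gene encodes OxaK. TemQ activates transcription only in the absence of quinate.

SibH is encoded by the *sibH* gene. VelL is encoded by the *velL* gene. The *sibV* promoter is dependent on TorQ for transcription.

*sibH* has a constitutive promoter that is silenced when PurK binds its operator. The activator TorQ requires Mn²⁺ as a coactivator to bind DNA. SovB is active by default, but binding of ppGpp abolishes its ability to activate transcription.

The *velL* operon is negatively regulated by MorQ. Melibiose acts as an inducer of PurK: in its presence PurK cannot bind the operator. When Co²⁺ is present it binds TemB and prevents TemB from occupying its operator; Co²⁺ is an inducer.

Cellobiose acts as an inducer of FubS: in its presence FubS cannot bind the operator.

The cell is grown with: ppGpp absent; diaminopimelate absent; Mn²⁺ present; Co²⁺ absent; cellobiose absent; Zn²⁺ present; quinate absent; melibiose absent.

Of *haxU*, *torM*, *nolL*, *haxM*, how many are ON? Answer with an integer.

3

Diaminopimelate is absent, so FubC is active.
With repressor FubC bound, *oxaK* is not transcribed.
So OxaK is not produced.
Melibiose is absent, so PurK is active.
With repressor PurK bound, *sibH* is not transcribed.
So SibH is not produced.
With no repressor bound, *haxU* is transcribed.
→ *haxU* is ON.
Zn²⁺ is present, so MorQ is active.
With repressor MorQ bound, *velL* is not transcribed.
So VelL is not produced.
Mn²⁺ is present, so TorQ is active.
No repressor is bound and TorQ is active, so *sibV* is transcribed.
So SibV is produced and active.
Activator SibV is present, so *torM* is transcribed.
→ *torM* is ON.
Quinate is absent, so TemQ is active.
No repressor is bound and TemQ is active, so *nolL* is transcribed.
→ *nolL* is ON.
Cellobiose is absent, so FubS is active.
ppGpp is absent, so SovB is active.
Co²⁺ is absent, so TemB is active.
With repressor TemB bound, *kepY* is not transcribed.
So KepY is not produced.
With repressor FubS bound, *haxM* is not transcribed.
→ *haxM* is OFF.
3 of the 4 genes are transcribed.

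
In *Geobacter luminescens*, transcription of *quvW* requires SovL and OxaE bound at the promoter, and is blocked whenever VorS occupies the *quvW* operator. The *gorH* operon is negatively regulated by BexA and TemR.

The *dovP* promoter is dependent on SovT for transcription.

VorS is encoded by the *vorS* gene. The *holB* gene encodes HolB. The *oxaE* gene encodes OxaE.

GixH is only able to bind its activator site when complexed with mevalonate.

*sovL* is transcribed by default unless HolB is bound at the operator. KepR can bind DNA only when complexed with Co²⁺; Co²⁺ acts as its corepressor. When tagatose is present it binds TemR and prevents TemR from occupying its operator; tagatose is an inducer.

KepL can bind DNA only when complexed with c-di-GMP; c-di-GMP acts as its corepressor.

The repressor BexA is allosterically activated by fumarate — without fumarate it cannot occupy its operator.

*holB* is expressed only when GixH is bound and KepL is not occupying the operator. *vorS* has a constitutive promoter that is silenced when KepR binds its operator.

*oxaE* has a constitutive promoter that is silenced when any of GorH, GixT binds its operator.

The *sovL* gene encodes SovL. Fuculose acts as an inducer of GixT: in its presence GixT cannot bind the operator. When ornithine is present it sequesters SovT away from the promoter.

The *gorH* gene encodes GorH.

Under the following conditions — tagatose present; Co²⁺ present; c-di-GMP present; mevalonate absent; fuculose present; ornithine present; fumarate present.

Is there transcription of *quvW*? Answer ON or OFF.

c-di-GMP is present, so KepL is active.
Mevalonate is absent, so GixH is inactive.
With repressor KepL bound, *holB* is not transcribed.
So HolB is not produced.
With no repressor bound, *sovL* is transcribed.
So SovL is produced and active.
Co²⁺ is present, so KepR is active.
With repressor KepR bound, *vorS* is not transcribed.
So VorS is not produced.
Fumarate is present, so BexA is active.
Tagatose is present, so TemR is inactive.
With repressor BexA bound, *gorH* is not transcribed.
So GorH is not produced.
Fuculose is present, so GixT is inactive.
With no repressor bound, *oxaE* is transcribed.
So OxaE is produced and active.
No repressor is bound and SovL and OxaE are active, so *quvW* is transcribed.

ON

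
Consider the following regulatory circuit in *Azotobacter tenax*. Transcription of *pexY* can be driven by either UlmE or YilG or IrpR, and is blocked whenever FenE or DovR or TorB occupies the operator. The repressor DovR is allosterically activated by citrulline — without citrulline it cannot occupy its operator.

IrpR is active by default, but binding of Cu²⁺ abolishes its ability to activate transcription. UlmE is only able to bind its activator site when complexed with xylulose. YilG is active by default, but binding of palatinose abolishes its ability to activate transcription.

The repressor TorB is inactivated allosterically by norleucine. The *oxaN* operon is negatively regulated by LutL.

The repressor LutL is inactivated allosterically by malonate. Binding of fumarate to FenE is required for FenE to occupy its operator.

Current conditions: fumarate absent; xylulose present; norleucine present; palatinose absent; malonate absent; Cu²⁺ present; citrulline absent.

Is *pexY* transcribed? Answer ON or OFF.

Fumarate is absent, so FenE is inactive.
Xylulose is present, so UlmE is active.
Citrulline is absent, so DovR is inactive.
Palatinose is absent, so YilG is active.
Norleucine is present, so TorB is inactive.
Cu²⁺ is present, so IrpR is inactive.
Activator UlmE is present, so *pexY* is transcribed.

ON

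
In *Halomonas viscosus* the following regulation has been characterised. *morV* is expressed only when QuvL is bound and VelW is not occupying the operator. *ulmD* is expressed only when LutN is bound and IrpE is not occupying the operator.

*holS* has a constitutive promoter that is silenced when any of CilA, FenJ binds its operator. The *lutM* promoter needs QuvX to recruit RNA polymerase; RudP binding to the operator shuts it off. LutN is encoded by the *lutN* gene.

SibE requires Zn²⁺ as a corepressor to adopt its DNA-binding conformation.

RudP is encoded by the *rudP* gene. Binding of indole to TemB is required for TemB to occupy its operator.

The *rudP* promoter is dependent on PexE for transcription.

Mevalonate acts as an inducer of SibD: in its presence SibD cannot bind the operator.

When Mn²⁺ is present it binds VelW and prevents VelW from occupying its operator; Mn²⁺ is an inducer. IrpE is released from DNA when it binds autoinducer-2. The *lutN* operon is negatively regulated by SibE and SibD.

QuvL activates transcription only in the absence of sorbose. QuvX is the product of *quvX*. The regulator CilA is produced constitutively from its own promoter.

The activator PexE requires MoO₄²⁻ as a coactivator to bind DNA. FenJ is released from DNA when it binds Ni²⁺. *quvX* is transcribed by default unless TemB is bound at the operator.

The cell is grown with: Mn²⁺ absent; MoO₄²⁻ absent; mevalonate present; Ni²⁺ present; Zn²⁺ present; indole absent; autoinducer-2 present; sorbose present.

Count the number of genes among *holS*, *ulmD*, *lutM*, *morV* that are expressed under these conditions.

1

CilA is produced constitutively and is active.
Ni²⁺ is present, so FenJ is inactive.
With repressor CilA bound, *holS* is not transcribed.
→ *holS* is OFF.
Autoinducer-2 is present, so IrpE is inactive.
Zn²⁺ is present, so SibE is active.
Mevalonate is present, so SibD is inactive.
With repressor SibE bound, *lutN* is not transcribed.
So LutN is not produced.
Required activator LutN is absent, so *ulmD* is not transcribed.
→ *ulmD* is OFF.
MoO₄²⁻ is absent, so PexE is inactive.
Required activator PexE is absent, so *rudP* is not transcribed.
So RudP is not produced.
Indole is absent, so TemB is inactive.
With no repressor bound, *quvX* is transcribed.
So QuvX is produced and active.
No repressor is bound and QuvX is active, so *lutM* is transcribed.
→ *lutM* is ON.
Sorbose is present, so QuvL is inactive.
Mn²⁺ is absent, so VelW is active.
With repressor VelW bound, *morV* is not transcribed.
→ *morV* is OFF.
1 of the 4 genes is transcribed.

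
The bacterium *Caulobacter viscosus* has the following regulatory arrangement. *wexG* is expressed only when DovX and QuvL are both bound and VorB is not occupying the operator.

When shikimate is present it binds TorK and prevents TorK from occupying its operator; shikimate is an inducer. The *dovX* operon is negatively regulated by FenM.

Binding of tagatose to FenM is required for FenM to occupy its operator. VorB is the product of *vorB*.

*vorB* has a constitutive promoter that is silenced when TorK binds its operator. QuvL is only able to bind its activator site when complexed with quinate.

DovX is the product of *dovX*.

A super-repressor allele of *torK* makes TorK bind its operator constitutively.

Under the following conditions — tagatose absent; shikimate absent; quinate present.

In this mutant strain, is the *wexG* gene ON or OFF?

Tagatose is absent, so FenM is inactive.
With no repressor bound, *dovX* is transcribed.
So DovX is produced and active.
TorK is constitutively active in this strain.
With repressor TorK bound, *vorB* is not transcribed.
So VorB is not produced.
Quinate is present, so QuvL is active.
No repressor is bound and DovX and QuvL are active, so *wexG* is transcribed.

ON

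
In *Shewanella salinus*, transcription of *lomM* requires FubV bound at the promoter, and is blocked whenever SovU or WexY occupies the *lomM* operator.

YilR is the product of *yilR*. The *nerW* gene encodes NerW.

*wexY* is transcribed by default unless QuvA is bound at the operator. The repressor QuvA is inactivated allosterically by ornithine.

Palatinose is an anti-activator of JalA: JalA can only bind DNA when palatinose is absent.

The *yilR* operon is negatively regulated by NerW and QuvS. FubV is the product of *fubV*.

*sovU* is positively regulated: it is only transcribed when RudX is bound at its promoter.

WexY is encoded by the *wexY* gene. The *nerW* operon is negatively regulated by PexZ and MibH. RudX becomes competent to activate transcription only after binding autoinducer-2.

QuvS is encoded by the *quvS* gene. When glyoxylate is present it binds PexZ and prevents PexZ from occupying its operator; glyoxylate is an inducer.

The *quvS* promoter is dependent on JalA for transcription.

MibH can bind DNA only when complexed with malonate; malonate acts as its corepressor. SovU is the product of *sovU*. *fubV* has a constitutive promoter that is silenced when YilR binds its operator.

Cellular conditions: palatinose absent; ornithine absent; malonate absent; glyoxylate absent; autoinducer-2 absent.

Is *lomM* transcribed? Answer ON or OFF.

ON

Autoinducer-2 is absent, so RudX is inactive.
Required activator RudX is absent, so *sovU* is not transcribed.
So SovU is not produced.
Glyoxylate is absent, so PexZ is active.
Malonate is absent, so MibH is inactive.
With repressor PexZ bound, *nerW* is not transcribed.
So NerW is not produced.
Palatinose is absent, so JalA is active.
No repressor is bound and JalA is active, so *quvS* is transcribed.
So QuvS is produced and active.
With repressor QuvS bound, *yilR* is not transcribed.
So YilR is not produced.
With no repressor bound, *fubV* is transcribed.
So FubV is produced and active.
Ornithine is absent, so QuvA is active.
With repressor QuvA bound, *wexY* is not transcribed.
So WexY is not produced.
No repressor is bound and FubV is active, so *lomM* is transcribed.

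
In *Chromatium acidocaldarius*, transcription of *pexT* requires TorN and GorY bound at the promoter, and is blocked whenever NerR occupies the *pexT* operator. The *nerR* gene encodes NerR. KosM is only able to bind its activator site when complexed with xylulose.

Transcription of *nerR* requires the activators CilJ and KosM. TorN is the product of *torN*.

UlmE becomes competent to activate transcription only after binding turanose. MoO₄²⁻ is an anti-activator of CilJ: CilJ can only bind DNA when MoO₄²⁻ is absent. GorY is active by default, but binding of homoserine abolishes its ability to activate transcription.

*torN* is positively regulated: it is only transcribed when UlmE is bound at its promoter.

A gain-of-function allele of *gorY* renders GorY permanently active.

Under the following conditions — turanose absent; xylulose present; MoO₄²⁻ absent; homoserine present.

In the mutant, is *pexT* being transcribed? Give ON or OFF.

OFF

Turanose is absent, so UlmE is inactive.
Required activator UlmE is absent, so *torN* is not transcribed.
So TorN is not produced.
GorY is constitutively active in this strain.
MoO₄²⁻ is absent, so CilJ is active.
Xylulose is present, so KosM is active.
No repressor is bound and CilJ and KosM are active, so *nerR* is transcribed.
So NerR is produced and active.
With repressor NerR bound, *pexT* is not transcribed.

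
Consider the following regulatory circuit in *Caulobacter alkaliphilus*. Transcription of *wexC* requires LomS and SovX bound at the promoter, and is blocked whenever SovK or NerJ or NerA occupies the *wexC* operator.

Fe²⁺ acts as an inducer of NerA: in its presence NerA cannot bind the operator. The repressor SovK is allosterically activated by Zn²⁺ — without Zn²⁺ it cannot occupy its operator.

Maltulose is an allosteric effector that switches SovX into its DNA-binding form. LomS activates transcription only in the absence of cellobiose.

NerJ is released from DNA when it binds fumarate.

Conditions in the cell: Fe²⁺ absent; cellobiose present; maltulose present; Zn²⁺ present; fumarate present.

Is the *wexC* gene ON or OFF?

Cellobiose is present, so LomS is inactive.
Maltulose is present, so SovX is active.
Zn²⁺ is present, so SovK is active.
Fumarate is present, so NerJ is inactive.
Fe²⁺ is absent, so NerA is active.
With repressor SovK bound, *wexC* is not transcribed.

OFF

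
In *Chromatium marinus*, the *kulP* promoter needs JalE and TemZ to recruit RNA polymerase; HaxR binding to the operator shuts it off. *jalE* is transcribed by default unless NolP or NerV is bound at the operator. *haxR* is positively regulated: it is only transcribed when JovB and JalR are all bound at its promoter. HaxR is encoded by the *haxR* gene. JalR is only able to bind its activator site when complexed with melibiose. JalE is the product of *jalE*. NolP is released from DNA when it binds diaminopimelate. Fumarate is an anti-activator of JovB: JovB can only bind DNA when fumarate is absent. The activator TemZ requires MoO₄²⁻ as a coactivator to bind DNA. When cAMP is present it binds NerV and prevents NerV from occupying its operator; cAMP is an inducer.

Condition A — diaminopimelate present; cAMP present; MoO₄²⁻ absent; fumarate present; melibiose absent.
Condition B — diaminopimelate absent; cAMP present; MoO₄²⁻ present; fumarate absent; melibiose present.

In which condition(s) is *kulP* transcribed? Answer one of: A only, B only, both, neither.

neither

Condition A:
Diaminopimelate is present, so NolP is inactive.
cAMP is present, so NerV is inactive.
With no repressor bound, *jalE* is transcribed.
So JalE is produced and active.
MoO₄²⁻ is absent, so TemZ is inactive.
Fumarate is present, so JovB is inactive.
Melibiose is absent, so JalR is inactive.
Required activator JovB is absent, so *haxR* is not transcribed.
So HaxR is not produced.
Required activator TemZ is absent, so *kulP* is not transcribed.
→ *kulP* is OFF in A.
Condition B:
Diaminopimelate is absent, so NolP is active.
cAMP is present, so NerV is inactive.
With repressor NolP bound, *jalE* is not transcribed.
So JalE is not produced.
MoO₄²⁻ is present, so TemZ is active.
Fumarate is absent, so JovB is active.
Melibiose is present, so JalR is active.
No repressor is bound and JovB and JalR are active, so *haxR* is transcribed.
So HaxR is produced and active.
With repressor HaxR bound, *kulP* is not transcribed.
→ *kulP* is OFF in B.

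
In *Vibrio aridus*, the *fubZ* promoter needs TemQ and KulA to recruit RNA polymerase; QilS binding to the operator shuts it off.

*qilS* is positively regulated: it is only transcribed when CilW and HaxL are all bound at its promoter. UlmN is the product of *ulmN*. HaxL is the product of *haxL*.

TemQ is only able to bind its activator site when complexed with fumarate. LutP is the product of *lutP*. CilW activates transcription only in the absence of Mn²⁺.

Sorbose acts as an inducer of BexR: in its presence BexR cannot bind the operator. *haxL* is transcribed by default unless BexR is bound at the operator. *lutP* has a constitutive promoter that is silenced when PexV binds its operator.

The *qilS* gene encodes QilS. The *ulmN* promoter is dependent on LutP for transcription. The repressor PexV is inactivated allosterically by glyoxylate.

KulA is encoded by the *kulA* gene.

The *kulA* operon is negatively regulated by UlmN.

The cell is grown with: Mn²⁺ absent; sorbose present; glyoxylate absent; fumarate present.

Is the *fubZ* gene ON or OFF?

OFF

Fumarate is present, so TemQ is active.
Glyoxylate is absent, so PexV is active.
With repressor PexV bound, *lutP* is not transcribed.
So LutP is not produced.
Required activator LutP is absent, so *ulmN* is not transcribed.
So UlmN is not produced.
With no repressor bound, *kulA* is transcribed.
So KulA is produced and active.
Mn²⁺ is absent, so CilW is active.
Sorbose is present, so BexR is inactive.
With no repressor bound, *haxL* is transcribed.
So HaxL is produced and active.
No repressor is bound and CilW and HaxL are active, so *qilS* is transcribed.
So QilS is produced and active.
With repressor QilS bound, *fubZ* is not transcribed.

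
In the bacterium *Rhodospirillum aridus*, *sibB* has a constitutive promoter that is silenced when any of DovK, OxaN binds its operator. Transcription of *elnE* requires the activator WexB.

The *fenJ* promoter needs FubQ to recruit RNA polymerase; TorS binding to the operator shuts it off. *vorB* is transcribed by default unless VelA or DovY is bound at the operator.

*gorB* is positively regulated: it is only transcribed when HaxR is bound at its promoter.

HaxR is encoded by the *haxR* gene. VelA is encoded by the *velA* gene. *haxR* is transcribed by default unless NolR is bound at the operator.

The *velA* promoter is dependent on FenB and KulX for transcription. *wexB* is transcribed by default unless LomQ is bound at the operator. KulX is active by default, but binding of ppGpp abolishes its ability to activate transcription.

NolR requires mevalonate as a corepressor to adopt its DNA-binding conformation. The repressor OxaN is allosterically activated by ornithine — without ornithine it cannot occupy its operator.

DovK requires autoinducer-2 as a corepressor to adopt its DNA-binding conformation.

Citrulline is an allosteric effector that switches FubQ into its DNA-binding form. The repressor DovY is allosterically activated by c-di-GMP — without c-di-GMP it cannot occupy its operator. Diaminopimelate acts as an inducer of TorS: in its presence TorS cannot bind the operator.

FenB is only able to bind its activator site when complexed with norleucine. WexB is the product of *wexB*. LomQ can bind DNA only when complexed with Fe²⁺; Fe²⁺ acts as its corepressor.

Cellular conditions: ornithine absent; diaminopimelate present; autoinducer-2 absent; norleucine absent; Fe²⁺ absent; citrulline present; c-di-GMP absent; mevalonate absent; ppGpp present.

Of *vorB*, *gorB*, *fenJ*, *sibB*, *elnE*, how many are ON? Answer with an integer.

Norleucine is absent, so FenB is inactive.
ppGpp is present, so KulX is inactive.
Required activator FenB is absent, so *velA* is not transcribed.
So VelA is not produced.
c-di-GMP is absent, so DovY is inactive.
With no repressor bound, *vorB* is transcribed.
→ *vorB* is ON.
Mevalonate is absent, so NolR is inactive.
With no repressor bound, *haxR* is transcribed.
So HaxR is produced and active.
No repressor is bound and HaxR is active, so *gorB* is transcribed.
→ *gorB* is ON.
Citrulline is present, so FubQ is active.
Diaminopimelate is present, so TorS is inactive.
No repressor is bound and FubQ is active, so *fenJ* is transcribed.
→ *fenJ* is ON.
Autoinducer-2 is absent, so DovK is inactive.
Ornithine is absent, so OxaN is inactive.
With no repressor bound, *sibB* is transcribed.
→ *sibB* is ON.
Fe²⁺ is absent, so LomQ is inactive.
With no repressor bound, *wexB* is transcribed.
So WexB is produced and active.
No repressor is bound and WexB is active, so *elnE* is transcribed.
→ *elnE* is ON.
5 of the 5 genes are transcribed.

5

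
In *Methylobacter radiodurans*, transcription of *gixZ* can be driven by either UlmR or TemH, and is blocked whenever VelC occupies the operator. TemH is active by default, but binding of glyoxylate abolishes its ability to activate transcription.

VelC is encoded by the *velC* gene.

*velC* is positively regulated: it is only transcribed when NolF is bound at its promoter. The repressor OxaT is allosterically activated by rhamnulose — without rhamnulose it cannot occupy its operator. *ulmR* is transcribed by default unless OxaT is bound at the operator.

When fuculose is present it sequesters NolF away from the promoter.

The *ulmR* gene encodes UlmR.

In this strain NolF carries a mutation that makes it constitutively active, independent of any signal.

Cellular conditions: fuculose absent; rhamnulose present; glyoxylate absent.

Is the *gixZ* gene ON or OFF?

OFF

NolF is constitutively active in this strain.
No repressor is bound and NolF is active, so *velC* is transcribed.
So VelC is produced and active.
Rhamnulose is present, so OxaT is active.
With repressor OxaT bound, *ulmR* is not transcribed.
So UlmR is not produced.
Glyoxylate is absent, so TemH is active.
With repressor VelC bound, *gixZ* is not transcribed.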